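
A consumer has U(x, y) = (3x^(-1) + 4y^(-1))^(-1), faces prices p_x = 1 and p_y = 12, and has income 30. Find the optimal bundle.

x* = 6, y* = 2

For CES with ρ = -1, MRS = (3/4)·(y/x)^2.
Tangency: set MRS = p_x/p_y = 1/12.
So (y/x)^2 = 1/9; taking the square root, y/x = 1/3, i.e. y = (1/3)·x.
Substitute into the budget 1·x + 12·y = 30: 5·x = 30, so x* = 6 and y* = (1/3)·6 = 2.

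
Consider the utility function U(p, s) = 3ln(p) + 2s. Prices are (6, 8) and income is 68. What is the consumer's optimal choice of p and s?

MU_p = 3/p, MU_s = 2.
MRS = 3/p ÷ 2.
Tangency: set MRS = p_p/p_s = 6/8 = 0.75.
MRS depends only on p: 1.5/p = 0.75 ⇒ p* = 1.5/0.75 = 2.
From the budget, 8·s = 68 − 6·2 = 56, so s* = 7.

p* = 2, s* = 7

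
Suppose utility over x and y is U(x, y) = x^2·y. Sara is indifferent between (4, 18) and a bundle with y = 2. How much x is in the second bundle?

U(4, 18) = 288.
Set U(x, 2) = 288 and solve.
With y = 2: x^2 = 288/2 = 144; taking the square root, x = 12.
Check: U(12, 2) = 288.

x = 12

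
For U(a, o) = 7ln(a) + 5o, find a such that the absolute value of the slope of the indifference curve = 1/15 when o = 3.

a = 21

MU_a = 7/a, MU_o = 5.
MRS = 7/a ÷ 5.
MRS depends only on a: 1.4/a = 1/15 ⇒ a = 1.4/(1/15) = 21.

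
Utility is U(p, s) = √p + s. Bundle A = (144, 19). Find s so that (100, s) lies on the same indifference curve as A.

s = 21

U(144, 19) = 31.
Set U(100, s) = 31 and solve.
With p = 100: √100 = 10, so s = 31 − 10 = 21.
Check: U(100, 21) = 31.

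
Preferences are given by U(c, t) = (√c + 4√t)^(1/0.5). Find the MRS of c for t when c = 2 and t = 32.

MRS = 1

For CES with ρ = 0.5, MRS = (1/4)·√(t/c).
At (2, 32): MRS = 1.
The indifference curve has slope −1 at this bundle.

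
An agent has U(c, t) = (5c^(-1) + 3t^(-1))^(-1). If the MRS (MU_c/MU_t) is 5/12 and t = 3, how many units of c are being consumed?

c = 6

For CES with ρ = -1, MRS = (5/3)·(t/c)^2.
Setting (5/3)·(3/c)^2 = 5/12 gives (3/c)^2 = 0.25, so 3/c = 0.5 and c = 6.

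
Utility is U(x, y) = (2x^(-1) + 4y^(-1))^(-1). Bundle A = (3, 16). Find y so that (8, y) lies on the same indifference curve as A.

y = 6

U depends on (x, y) only through S = 2x^(-1) + 4y^(-1), so equal utility means equal S. At (3, 16): S = 11/12.
With x = 8: 2·8^(-1) = 0.25, so 4y^(-1) = 11/12 − 0.25 = 2/3, i.e. y^(-1) = 1/6.
Hence y = 1/(1/6) = 6.
Check: U(8, 6) = 1.0909.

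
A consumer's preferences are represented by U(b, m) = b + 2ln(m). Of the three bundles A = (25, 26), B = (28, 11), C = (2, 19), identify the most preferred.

Bundle B

Evaluate utility at each bundle:
U(A) = 31.516.
U(B) = 32.796.
U(C) = 7.889.
Highest utility is B, so B ≻ A ≻ C.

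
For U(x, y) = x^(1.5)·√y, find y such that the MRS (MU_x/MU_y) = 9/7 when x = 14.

y = 6

MU_x = 1.5·√x·√y and MU_y = 0.5·x^(1.5)·y^(-0.5).
MRS = MU_x/MU_y = (3)·y/x.
Substitute x = 14: MRS = y/(14/3). Setting y/(14/3) = 9/7 gives y = (9/7)·(14/3) = 6.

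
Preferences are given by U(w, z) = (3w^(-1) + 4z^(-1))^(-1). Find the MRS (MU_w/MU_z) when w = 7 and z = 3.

For CES with ρ = -1, MRS = (3/4)·(z/w)^2.
At (7, 3): MRS = 27/196.
The indifference curve has slope −27/196 at this bundle.

MRS = 27/196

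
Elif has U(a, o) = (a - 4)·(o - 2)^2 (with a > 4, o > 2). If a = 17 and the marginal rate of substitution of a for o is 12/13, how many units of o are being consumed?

o = 26

MU_a = (o−2)^2, MU_o = 2·(a−4)·(o−2).
MRS = (1/2)·(o−2)/(a−4).
Substitute a = 17: MRS = (o − 2)/26. Setting this equal to 12/13 gives o − 2 = (12/13)·26 = 24, so o = 26.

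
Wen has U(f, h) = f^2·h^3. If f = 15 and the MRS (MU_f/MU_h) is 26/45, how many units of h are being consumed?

MU_f = 2·f·h^3 and MU_h = 3·f^2·h^2.
MRS = MU_f/MU_h = (2/3)·h/f.
Substitute f = 15: MRS = h/22.5. Setting h/22.5 = 26/45 gives h = (26/45)·22.5 = 13.

h = 13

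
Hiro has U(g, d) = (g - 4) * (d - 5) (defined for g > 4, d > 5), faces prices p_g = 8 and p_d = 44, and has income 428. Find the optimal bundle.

MU_g = (d−5), MU_d = (g−4).
MRS = (d−5)/(g−4).
Tangency: set MRS = p_g/p_d = 8/44 = 2/11.
So (d − 5)/(g − 4) = 2/11, i.e. (d − 5) = (2/11)·(g − 4).
Rewrite the budget in excess-of-subsistence terms: 8·(g − 4) + 44·(d − 5) = 428 − 8·4 − 44·5 = 176.
Substituting, 16·(g − 4) = 176, so g − 4 = 11 and g* = 15.
Then d − 5 = (2/11)·11 = 2, so d* = 7.

g* = 15, d* = 7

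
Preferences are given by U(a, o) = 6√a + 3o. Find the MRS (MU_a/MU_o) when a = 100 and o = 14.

MU_a = 6/(2√a), MU_o = 3.
MRS = 6/(2√a) ÷ 3.
At (100, 14): MRS = 0.1.
That is, one extra unit of a is worth 0.1 units of o at the margin.

MRS = 0.1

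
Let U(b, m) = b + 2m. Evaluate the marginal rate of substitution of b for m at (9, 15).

MRS = 0.5

MU_b = 1, MU_m = 2, so MRS = 1/2 = 0.5 at every bundle.
At (9, 15): MRS = 0.5.
So at (9, 15) the consumer would give up 0.5 units of m for one more unit of b.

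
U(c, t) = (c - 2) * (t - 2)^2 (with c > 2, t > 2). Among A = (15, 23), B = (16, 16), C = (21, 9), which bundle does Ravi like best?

Evaluate utility at each bundle:
U(A) = 5733.
U(B) = 2744.
U(C) = 931.
Highest utility is A, so A ≻ B ≻ C.

Bundle A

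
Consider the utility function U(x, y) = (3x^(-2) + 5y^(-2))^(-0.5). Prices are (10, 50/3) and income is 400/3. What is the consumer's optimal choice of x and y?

For CES with ρ = -2, MRS = (3/5)·(y/x)^3.
Tangency: set MRS = p_x/p_y = 10/(50/3) = 0.6.
So (y/x)^3 = 1; taking the cube root, y/x = 1, i.e. y = x.
Substitute into the budget 10·x + (50/3)·y = 400/3: (80/3)·x = 400/3, so x* = 5 and y* = 5.

x* = 5, y* = 5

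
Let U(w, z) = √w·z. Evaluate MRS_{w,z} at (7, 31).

MRS = 31/14

MU_w = 0.5·w^(-0.5)·z and MU_z = √w.
MRS = MU_w/MU_z = (0.5)·z/w.
At (7, 31): MRS = 31/14.
So at (7, 31) the consumer would give up 31/14 units of z for one more unit of w.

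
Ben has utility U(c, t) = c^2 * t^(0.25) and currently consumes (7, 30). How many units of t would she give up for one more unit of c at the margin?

MU_c = 2·c·t^(0.25) and MU_t = 0.25·c^2·t^(-0.75).
MRS = MU_c/MU_t = (8)·t/c.
At (7, 30): MRS = 240/7.
So at (7, 30) the consumer would give up 240/7 units of t for one more unit of c.

MRS = 240/7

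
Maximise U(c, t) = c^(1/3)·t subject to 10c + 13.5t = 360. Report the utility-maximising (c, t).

c* = 9, t* = 20

MU_c = 1/3·c^(-2/3)·t and MU_t = c^(1/3).
MRS = MU_c/MU_t = (1/3)·t/c.
Tangency: set MRS = p_c/p_t = 10/13.5 = 20/27.
So (1/3)·t/c = 20/27, i.e. t = (20/9)·c.
Substitute into the budget 10·c + 13.5·t = 360: 40·c = 360, so c* = 9.
Then t* = (20/9)·9 = 20.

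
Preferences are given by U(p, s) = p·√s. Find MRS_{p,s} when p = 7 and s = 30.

MU_p = √s and MU_s = 0.5·p·s^(-0.5).
MRS = MU_p/MU_s = (2)·s/p.
At (7, 30): MRS = 60/7.
The indifference curve has slope −60/7 at this bundle.

MRS = 60/7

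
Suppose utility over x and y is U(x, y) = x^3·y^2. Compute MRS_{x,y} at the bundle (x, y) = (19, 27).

MRS = 81/38

MU_x = 3·x^2·y^2 and MU_y = 2·x^3·y.
MRS = MU_x/MU_y = (3/2)·y/x.
At (19, 27): MRS = 81/38.
The indifference curve has slope −81/38 at this bundle.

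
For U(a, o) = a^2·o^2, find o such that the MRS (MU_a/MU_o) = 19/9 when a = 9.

o = 19

MU_a = 2·a·o^2 and MU_o = 2·a^2·o.
MRS = MU_a/MU_o = o/a.
Substitute a = 9: MRS = o/9. Setting o/9 = 19/9 gives o = (19/9)·9 = 19.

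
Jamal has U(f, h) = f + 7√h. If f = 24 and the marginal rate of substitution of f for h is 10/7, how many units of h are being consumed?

h = 25

MU_f = 1, MU_h = 7/(2√h).
MRS = 1 ÷ (7/(2√h)).
MRS depends only on h: (2/7)·√h = 10/7 ⇒ √h = (10/7)/(2/7) = 5 ⇒ h = 25.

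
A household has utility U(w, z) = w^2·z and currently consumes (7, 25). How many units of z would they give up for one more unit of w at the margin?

MRS = 50/7

MU_w = 2·w·z and MU_z = w^2.
MRS = MU_w/MU_z = (2/1)·z/w.
At (7, 25): MRS = 50/7.
The indifference curve has slope −50/7 at this bundle.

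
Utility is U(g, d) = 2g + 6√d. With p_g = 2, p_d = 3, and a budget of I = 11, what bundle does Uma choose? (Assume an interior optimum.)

MU_g = 2, MU_d = 6/(2√d).
MRS = 2 ÷ (6/(2√d)).
Tangency: set MRS = p_g/p_d = 2/3.
MRS depends only on d: (2/3)·√d = 2/3 ⇒ √d = (2/3)/(2/3) = 1 ⇒ d* = 1.
From the budget, 2·g = 11 − 3·1 = 8, so g* = 4.

g* = 4, d* = 1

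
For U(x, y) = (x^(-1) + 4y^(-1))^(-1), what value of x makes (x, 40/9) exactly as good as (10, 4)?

U depends on (x, y) only through S = x^(-1) + 4y^(-1), so equal utility means equal S. At (10, 4): S = 1.1.
With y = 40/9: 4·(40/9)^(-1) = 0.9, so x^(-1) = 1.1 − 0.9 = 0.2.
Hence x = 1/0.2 = 5.
Check: U(5, 40/9) = 0.9091.

x = 5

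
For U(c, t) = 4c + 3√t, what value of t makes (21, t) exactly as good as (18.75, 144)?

U(18.75, 144) = 111.
Set U(21, t) = 111 and solve.
With c = 21: 3√t = 111 − 4·21 = 27, so √t = 9 and t = 81.
Check: U(21, 81) = 111.

t = 81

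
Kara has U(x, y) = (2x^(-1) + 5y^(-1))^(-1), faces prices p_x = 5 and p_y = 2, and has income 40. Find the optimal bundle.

x* = 4, y* = 10

For CES with ρ = -1, MRS = (2/5)·(y/x)^2.
Tangency: set MRS = p_x/p_y = 5/2 = 2.5.
So (y/x)^2 = 6.25; taking the square root, y/x = 2.5, i.e. y = 2.5·x.
Substitute into the budget 5·x + 2·y = 40: 10·x = 40, so x* = 4 and y* = 2.5·4 = 10.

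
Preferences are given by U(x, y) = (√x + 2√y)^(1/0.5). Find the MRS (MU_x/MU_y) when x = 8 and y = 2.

MRS = 0.25

For CES with ρ = 0.5, MRS = (1/2)·√(y/x).
At (8, 2): MRS = 0.25.
The indifference curve has slope −0.25 at this bundle.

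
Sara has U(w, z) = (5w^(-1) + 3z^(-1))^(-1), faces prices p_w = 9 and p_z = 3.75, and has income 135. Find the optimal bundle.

For CES with ρ = -1, MRS = (5/3)·(z/w)^2.
Tangency: set MRS = p_w/p_z = 9/3.75 = 2.4.
So (z/w)^2 = 36/25; taking the square root, z/w = 1.2, i.e. z = 1.2·w.
Substitute into the budget 9·w + 3.75·z = 135: 13.5·w = 135, so w* = 10 and z* = 1.2·10 = 12.

w* = 10, z* = 12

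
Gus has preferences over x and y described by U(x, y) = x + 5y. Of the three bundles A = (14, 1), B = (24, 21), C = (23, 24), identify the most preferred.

Evaluate utility at each bundle:
U(A) = 19.
U(B) = 129.
U(C) = 143.
Highest utility is C, so C ≻ B ≻ A.

Bundle C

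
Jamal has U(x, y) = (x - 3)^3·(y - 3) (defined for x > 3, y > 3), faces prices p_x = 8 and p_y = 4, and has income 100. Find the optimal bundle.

MU_x = 3·(x−3)^2·(y−3), MU_y = (x−3)^3.
MRS = (3/1)·(y−3)/(x−3).
Tangency: set MRS = p_x/p_y = 8/4 = 2.
So (3/1)·(y − 3)/(x − 3) = 2, i.e. (y − 3) = (2/3)·(x − 3).
Rewrite the budget in excess-of-subsistence terms: 8·(x − 3) + 4·(y − 3) = 100 − 8·3 − 4·3 = 64.
Substituting, (32/3)·(x − 3) = 64, so x − 3 = 6 and x* = 9.
Then y − 3 = (2/3)·6 = 4, so y* = 7.

x* = 9, y* = 7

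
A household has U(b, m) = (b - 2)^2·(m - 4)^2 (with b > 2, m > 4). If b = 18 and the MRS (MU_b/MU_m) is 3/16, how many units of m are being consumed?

m = 7

MU_b = 2·(b−2)·(m−4)^2, MU_m = 2·(b−2)^2·(m−4).
MRS = (m−4)/(b−2).
Substitute b = 18: MRS = (m − 4)/16. Setting this equal to 3/16 gives m − 4 = (3/16)·16 = 3, so m = 7.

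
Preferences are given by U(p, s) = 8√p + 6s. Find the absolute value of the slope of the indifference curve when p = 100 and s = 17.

MU_p = 8/(2√p), MU_s = 6.
MRS = 8/(2√p) ÷ 6.
At (100, 17): MRS = 1/15.
So at (100, 17) the consumer would give up 1/15 units of s for one more unit of p.

MRS = 1/15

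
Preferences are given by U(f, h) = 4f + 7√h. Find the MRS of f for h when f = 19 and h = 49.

MU_f = 4, MU_h = 7/(2√h).
MRS = 4 ÷ (7/(2√h)).
At (19, 49): MRS = 8.
That is, one extra unit of f is worth 8 units of h at the margin.

MRS = 8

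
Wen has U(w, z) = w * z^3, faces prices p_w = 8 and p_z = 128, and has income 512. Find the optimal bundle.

w* = 16, z* = 3

MU_w = z^3 and MU_z = 3·w·z^2.
MRS = MU_w/MU_z = (1/3)·z/w.
Tangency: set MRS = p_w/p_z = 8/128 = 1/16.
So (1/3)·z/w = 1/16, i.e. z = (3/16)·w.
Substitute into the budget 8·w + 128·z = 512: 32·w = 512, so w* = 16.
Then z* = (3/16)·16 = 3.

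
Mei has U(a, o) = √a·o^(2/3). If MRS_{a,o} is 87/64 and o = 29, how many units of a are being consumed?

MU_a = 0.5·a^(-0.5)·o^(2/3) and MU_o = 2/3·√a·o^(-1/3).
MRS = MU_a/MU_o = (0.75)·o/a.
Substitute o = 29: MRS = 21.75/a. Setting 21.75/a = 87/64 gives a = 21.75/(87/64) = 16.

a = 16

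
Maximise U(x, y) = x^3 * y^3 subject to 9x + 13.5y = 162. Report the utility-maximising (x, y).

x* = 9, y* = 6

MU_x = 3·x^2·y^3 and MU_y = 3·x^3·y^2.
MRS = MU_x/MU_y = y/x.
Tangency: set MRS = p_x/p_y = 9/13.5 = 2/3.
So y/x = 2/3, i.e. y = (2/3)·x.
Substitute into the budget 9·x + 13.5·y = 162: 18·x = 162, so x* = 9.
Then y* = (2/3)·9 = 6.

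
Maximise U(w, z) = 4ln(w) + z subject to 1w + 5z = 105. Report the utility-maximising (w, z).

MU_w = 4/w, MU_z = 1.
MRS = 4/w ÷ 1.
Tangency: set MRS = p_w/p_z = 1/5 = 0.2.
MRS depends only on w: 4/w = 0.2 ⇒ w* = 4/0.2 = 20.
From the budget, 5·z = 105 − 1·20 = 85, so z* = 17.

w* = 20, z* = 17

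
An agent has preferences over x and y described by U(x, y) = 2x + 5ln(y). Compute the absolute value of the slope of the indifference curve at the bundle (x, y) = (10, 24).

MU_x = 2, MU_y = 5/y.
MRS = 2 ÷ (5/y).
At (10, 24): MRS = 9.6.
That is, one extra unit of x is worth 9.6 units of y at the margin.

MRS = 9.6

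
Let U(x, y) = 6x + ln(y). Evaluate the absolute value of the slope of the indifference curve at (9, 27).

MRS = 162

MU_x = 6, MU_y = 1/y.
MRS = 6 ÷ (1/y).
At (9, 27): MRS = 162.
That is, one extra unit of x is worth 162 units of y at the margin.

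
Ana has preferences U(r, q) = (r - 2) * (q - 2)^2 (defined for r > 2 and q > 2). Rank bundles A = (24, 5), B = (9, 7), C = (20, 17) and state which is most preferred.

Evaluate utility at each bundle:
U(A) = 198.
U(B) = 175.
U(C) = 4050.
Highest utility is C, so C ≻ A ≻ B.

Bundle C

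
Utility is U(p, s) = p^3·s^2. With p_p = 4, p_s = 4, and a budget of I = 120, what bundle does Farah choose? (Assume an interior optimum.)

p* = 18, s* = 12

MU_p = 3·p^2·s^2 and MU_s = 2·p^3·s.
MRS = MU_p/MU_s = (3/2)·s/p.
Tangency: set MRS = p_p/p_s = 4/4 = 1.
So (3/2)·s/p = 1, i.e. s = (2/3)·p.
Substitute into the budget 4·p + 4·s = 120: (20/3)·p = 120, so p* = 18.
Then s* = (2/3)·18 = 12.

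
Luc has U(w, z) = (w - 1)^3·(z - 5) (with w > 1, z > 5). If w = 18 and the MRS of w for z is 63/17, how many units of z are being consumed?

z = 26

MU_w = 3·(w−1)^2·(z−5), MU_z = (w−1)^3.
MRS = (3/1)·(z−5)/(w−1).
Substitute w = 18: MRS = (z − 5)/(17/3). Setting this equal to 63/17 gives z − 5 = (63/17)·(17/3) = 21, so z = 26.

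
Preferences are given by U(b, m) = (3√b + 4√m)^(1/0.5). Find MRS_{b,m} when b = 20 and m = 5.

MRS = 0.375

For CES with ρ = 0.5, MRS = (3/4)·√(m/b).
At (20, 5): MRS = 0.375.
The indifference curve has slope −0.375 at this bundle.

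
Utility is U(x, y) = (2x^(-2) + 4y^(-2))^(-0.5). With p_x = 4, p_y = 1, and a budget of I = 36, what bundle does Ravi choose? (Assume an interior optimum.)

x* = 6, y* = 12

For CES with ρ = -2, MRS = (2/4)·(y/x)^3.
Tangency: set MRS = p_x/p_y = 4/1 = 4.
So (y/x)^3 = 8; taking the cube root, y/x = 2, i.e. y = 2·x.
Substitute into the budget 4·x + 1·y = 36: 6·x = 36, so x* = 6 and y* = 2·6 = 12.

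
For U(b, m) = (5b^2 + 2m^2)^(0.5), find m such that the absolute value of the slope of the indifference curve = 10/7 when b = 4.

m = 7

For CES with ρ = 2, MRS = (5/2)·(m/b)^(-1).
Setting (5/2)·(m/4)^(-1) = 10/7 gives (m/4)^(-1) = 4/7, so m/4 = 1.75 and m = 7.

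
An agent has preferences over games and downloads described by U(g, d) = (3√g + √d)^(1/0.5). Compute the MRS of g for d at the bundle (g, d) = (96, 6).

For CES with ρ = 0.5, MRS = (3/1)·√(d/g).
At (96, 6): MRS = 0.75.
So at (96, 6) the consumer would give up 0.75 units of d for one more unit of g.

MRS = 0.75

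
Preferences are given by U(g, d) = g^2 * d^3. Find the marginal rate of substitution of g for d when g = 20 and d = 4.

MU_g = 2·g·d^3 and MU_d = 3·g^2·d^2.
MRS = MU_g/MU_d = (2/3)·d/g.
At (20, 4): MRS = 2/15.
So at (20, 4) the consumer would give up 2/15 units of d for one more unit of g.

MRS = 2/15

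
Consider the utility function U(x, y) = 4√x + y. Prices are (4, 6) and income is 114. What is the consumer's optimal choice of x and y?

x* = 9, y* = 13

MU_x = 4/(2√x), MU_y = 1.
MRS = 4/(2√x) ÷ 1.
Tangency: set MRS = p_x/p_y = 4/6 = 2/3.
MRS depends only on x: 2/√x = 2/3 ⇒ √x = 2/(2/3) = 3 ⇒ x* = 9.
From the budget, 6·y = 114 − 4·9 = 78, so y* = 13.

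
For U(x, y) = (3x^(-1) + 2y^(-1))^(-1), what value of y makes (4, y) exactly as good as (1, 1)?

y = 8/17

U depends on (x, y) only through S = 3x^(-1) + 2y^(-1), so equal utility means equal S. At (1, 1): S = 5.
With x = 4: 3·4^(-1) = 0.75, so 2y^(-1) = 5 − 0.75 = 4.25, i.e. y^(-1) = 2.125.
Hence y = 1/2.125 = 8/17.
Check: U(4, 8/17) = 0.2.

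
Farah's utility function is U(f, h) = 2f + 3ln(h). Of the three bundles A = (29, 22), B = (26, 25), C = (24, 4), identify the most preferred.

Bundle A

Evaluate utility at each bundle:
U(A) = 67.273.
U(B) = 61.657.
U(C) = 52.159.
Highest utility is A, so A ≻ B ≻ C.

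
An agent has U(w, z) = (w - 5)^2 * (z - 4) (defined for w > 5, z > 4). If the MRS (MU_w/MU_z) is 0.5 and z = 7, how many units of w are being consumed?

w = 17

MU_w = 2·(w−5)·(z−4), MU_z = (w−5)^2.
MRS = (2/1)·(z−4)/(w−5).
Substitute z = 7: MRS = 6/(w − 5). Setting this equal to 0.5 gives w − 5 = 6/0.5 = 12, so w = 17.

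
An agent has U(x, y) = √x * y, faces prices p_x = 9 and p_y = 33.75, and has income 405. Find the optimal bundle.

x* = 15, y* = 8

MU_x = 0.5·x^(-0.5)·y and MU_y = √x.
MRS = MU_x/MU_y = (0.5)·y/x.
Tangency: set MRS = p_x/p_y = 9/33.75 = 4/15.
So (0.5)·y/x = 4/15, i.e. y = (8/15)·x.
Substitute into the budget 9·x + 33.75·y = 405: 27·x = 405, so x* = 15.
Then y* = (8/15)·15 = 8.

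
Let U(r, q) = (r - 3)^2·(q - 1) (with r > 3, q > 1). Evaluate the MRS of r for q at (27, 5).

MU_r = 2·(r−3)·(q−1), MU_q = (r−3)^2.
MRS = (2/1)·(q−1)/(r−3).
At (27, 5): MRS = 1/3.
So at (27, 5) the consumer would give up 1/3 units of q for one more unit of r.

MRS = 1/3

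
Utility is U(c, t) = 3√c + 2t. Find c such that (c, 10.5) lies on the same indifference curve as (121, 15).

c = 196

U(121, 15) = 63.
Set U(c, 10.5) = 63 and solve.
With t = 10.5: 3√c = 63 − 2·10.5 = 42, so √c = 14 and c = 196.
Check: U(196, 10.5) = 63.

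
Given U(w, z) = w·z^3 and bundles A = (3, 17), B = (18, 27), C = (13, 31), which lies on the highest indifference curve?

Bundle C

Evaluate utility at each bundle:
U(A) = 14739.
U(B) = 354294.
U(C) = 387283.
Highest utility is C, so C ≻ B ≻ A.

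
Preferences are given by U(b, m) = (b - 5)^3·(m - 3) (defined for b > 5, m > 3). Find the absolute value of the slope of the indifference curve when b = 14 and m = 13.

MRS = 10/3

MU_b = 3·(b−5)^2·(m−3), MU_m = (b−5)^3.
MRS = (3/1)·(m−3)/(b−5).
At (14, 13): MRS = 10/3.
That is, one extra unit of b is worth 10/3 units of m at the margin.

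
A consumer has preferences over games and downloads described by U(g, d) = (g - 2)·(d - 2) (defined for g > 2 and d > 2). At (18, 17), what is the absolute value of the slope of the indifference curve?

MU_g = (d−2), MU_d = (g−2).
MRS = (d−2)/(g−2).
At (18, 17): MRS = 15/16.
So at (18, 17) the consumer would give up 15/16 units of d for one more unit of g.

MRS = 15/16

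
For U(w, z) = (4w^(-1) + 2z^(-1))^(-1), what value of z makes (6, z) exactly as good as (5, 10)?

U depends on (w, z) only through S = 4w^(-1) + 2z^(-1), so equal utility means equal S. At (5, 10): S = 1.
With w = 6: 4·6^(-1) = 2/3, so 2z^(-1) = 1 − 2/3 = 1/3, i.e. z^(-1) = 1/6.
Hence z = 1/(1/6) = 6.
Check: U(6, 6) = 1.

z = 6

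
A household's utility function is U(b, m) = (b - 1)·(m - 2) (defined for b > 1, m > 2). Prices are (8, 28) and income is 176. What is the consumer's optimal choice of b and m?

b* = 8, m* = 4

MU_b = (m−2), MU_m = (b−1).
MRS = (m−2)/(b−1).
Tangency: set MRS = p_b/p_m = 8/28 = 2/7.
So (m − 2)/(b − 1) = 2/7, i.e. (m − 2) = (2/7)·(b − 1).
Rewrite the budget in excess-of-subsistence terms: 8·(b − 1) + 28·(m − 2) = 176 − 8·1 − 28·2 = 112.
Substituting, 16·(b − 1) = 112, so b − 1 = 7 and b* = 8.
Then m − 2 = (2/7)·7 = 2, so m* = 4.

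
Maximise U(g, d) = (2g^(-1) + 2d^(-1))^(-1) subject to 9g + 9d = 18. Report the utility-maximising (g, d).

g* = 1, d* = 1

For CES with ρ = -1, MRS = (d/g)^2.
Tangency: set MRS = p_g/p_d = 9/9 = 1.
So (d/g)^2 = 1; taking the square root, d/g = 1, i.e. d = g.
Substitute into the budget 9·g + 9·d = 18: 18·g = 18, so g* = 1 and d* = 1.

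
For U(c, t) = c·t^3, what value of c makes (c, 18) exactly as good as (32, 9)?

c = 4

U(32, 9) = 23328.
Set U(c, 18) = 23328 and solve.
With t = 18: 18^3 = 5832, so c = 23328/5832 = 4.
Check: U(4, 18) = 23328.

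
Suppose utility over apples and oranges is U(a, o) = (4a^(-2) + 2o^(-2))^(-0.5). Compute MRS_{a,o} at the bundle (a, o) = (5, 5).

For CES with ρ = -2, MRS = (4/2)·(o/a)^3.
At (5, 5): MRS = 2.
That is, one extra unit of a is worth 2 units of o at the margin.

MRS = 2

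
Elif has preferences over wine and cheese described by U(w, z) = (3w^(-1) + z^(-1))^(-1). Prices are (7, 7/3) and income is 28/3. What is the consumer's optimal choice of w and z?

For CES with ρ = -1, MRS = (3/1)·(z/w)^2.
Tangency: set MRS = p_w/p_z = 7/(7/3) = 3.
So (z/w)^2 = 1; taking the square root, z/w = 1, i.e. z = w.
Substitute into the budget 7·w + (7/3)·z = 28/3: (28/3)·w = 28/3, so w* = 1 and z* = 1.

w* = 1, z* = 1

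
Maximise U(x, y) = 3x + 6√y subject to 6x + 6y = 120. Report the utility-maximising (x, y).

x* = 19, y* = 1

MU_x = 3, MU_y = 6/(2√y).
MRS = 3 ÷ (6/(2√y)).
Tangency: set MRS = p_x/p_y = 6/6 = 1.
MRS depends only on y: √y = 1 ⇒ √y = 1 ⇒ y* = 1.
From the budget, 6·x = 120 − 6·1 = 114, so x* = 19.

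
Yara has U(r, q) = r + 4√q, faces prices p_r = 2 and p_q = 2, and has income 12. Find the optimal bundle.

r* = 2, q* = 4

MU_r = 1, MU_q = 4/(2√q).
MRS = 1 ÷ (4/(2√q)).
Tangency: set MRS = p_r/p_q = 2/2 = 1.
MRS depends only on q: 0.5·√q = 1 ⇒ √q = 1/0.5 = 2 ⇒ q* = 4.
From the budget, 2·r = 12 − 2·4 = 4, so r* = 2.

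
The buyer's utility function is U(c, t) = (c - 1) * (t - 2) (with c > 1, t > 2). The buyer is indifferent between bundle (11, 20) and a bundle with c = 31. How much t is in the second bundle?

U(11, 20) = 180.
Set U(31, t) = 180 and solve.
With c = 31: (31 − 1) = 30, so (t − 2) = 180/30 = 6.
So t = 2 + 6 = 8.
Check: U(31, 8) = 180.

t = 8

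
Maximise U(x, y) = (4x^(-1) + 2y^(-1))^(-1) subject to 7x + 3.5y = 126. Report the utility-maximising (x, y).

For CES with ρ = -1, MRS = (4/2)·(y/x)^2.
Tangency: set MRS = p_x/p_y = 7/3.5 = 2.
So (y/x)^2 = 1; taking the square root, y/x = 1, i.e. y = x.
Substitute into the budget 7·x + 3.5·y = 126: 10.5·x = 126, so x* = 12 and y* = 12.

x* = 12, y* = 12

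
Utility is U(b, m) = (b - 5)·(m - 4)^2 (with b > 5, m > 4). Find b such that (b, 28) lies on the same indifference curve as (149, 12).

b = 21

U(149, 12) = 9216.
Set U(b, 28) = 9216 and solve.
With m = 28: (28 − 4)^2 = 576, so (b − 5) = 9216/576 = 16.
So b = 5 + 16 = 21.
Check: U(21, 28) = 9216.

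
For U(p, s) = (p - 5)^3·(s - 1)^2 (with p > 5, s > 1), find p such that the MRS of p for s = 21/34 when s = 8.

MU_p = 3·(p−5)^2·(s−1)^2, MU_s = 2·(p−5)^3·(s−1).
MRS = (3/2)·(s−1)/(p−5).
Substitute s = 8: MRS = 10.5/(p − 5). Setting this equal to 21/34 gives p − 5 = 10.5/(21/34) = 17, so p = 22.

p = 22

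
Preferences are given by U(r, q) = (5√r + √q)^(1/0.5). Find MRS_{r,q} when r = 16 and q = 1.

For CES with ρ = 0.5, MRS = (5/1)·√(q/r).
At (16, 1): MRS = 1.25.
The indifference curve has slope −1.25 at this bundle.

MRS = 1.25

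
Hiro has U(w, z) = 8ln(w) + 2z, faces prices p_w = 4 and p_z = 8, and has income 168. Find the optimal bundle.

w* = 8, z* = 17

MU_w = 8/w, MU_z = 2.
MRS = 8/w ÷ 2.
Tangency: set MRS = p_w/p_z = 4/8 = 0.5.
MRS depends only on w: 4/w = 0.5 ⇒ w* = 4/0.5 = 8.
From the budget, 8·z = 168 − 4·8 = 136, so z* = 17.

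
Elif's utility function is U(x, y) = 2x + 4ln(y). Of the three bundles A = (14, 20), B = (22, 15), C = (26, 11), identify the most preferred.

Bundle C

Evaluate utility at each bundle:
U(A) = 39.983.
U(B) = 54.832.
U(C) = 61.592.
Highest utility is C, so C ≻ B ≻ A.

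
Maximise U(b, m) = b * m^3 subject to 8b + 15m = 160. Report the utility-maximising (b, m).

b* = 5, m* = 8

MU_b = m^3 and MU_m = 3·b·m^2.
MRS = MU_b/MU_m = (1/3)·m/b.
Tangency: set MRS = p_b/p_m = 8/15.
So (1/3)·m/b = 8/15, i.e. m = 1.6·b.
Substitute into the budget 8·b + 15·m = 160: 32·b = 160, so b* = 5.
Then m* = 1.6·5 = 8.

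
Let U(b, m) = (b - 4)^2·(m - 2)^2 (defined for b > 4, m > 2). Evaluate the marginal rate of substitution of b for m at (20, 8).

MRS = 0.375

MU_b = 2·(b−4)·(m−2)^2, MU_m = 2·(b−4)^2·(m−2).
MRS = (m−2)/(b−4).
At (20, 8): MRS = 0.375.
So at (20, 8) the consumer would give up 0.375 units of m for one more unit of b.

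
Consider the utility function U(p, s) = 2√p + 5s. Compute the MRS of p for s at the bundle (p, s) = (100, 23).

MRS = 1/50

MU_p = 2/(2√p), MU_s = 5.
MRS = 2/(2√p) ÷ 5.
At (100, 23): MRS = 1/50.
That is, one extra unit of p is worth 1/50 units of s at the margin.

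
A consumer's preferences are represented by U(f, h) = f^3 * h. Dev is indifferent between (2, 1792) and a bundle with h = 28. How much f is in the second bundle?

f = 8

U(2, 1792) = 14336.
Set U(f, 28) = 14336 and solve.
With h = 28: f^3 = 14336/28 = 512; taking the cube root, f = 8.
Check: U(8, 28) = 14336.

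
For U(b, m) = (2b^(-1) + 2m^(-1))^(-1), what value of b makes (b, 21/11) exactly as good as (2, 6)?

b = 7

U depends on (b, m) only through S = 2b^(-1) + 2m^(-1), so equal utility means equal S. At (2, 6): S = 4/3.
With m = 21/11: 2·(21/11)^(-1) = 22/21, so 2b^(-1) = 4/3 − 22/21 = 2/7, i.e. b^(-1) = 1/7.
Hence b = 1/(1/7) = 7.
Check: U(7, 21/11) = 0.75.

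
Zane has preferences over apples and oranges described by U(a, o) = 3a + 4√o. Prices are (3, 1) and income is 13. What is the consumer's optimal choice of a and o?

a* = 3, o* = 4

MU_a = 3, MU_o = 4/(2√o).
MRS = 3 ÷ (4/(2√o)).
Tangency: set MRS = p_a/p_o = 3/1 = 3.
MRS depends only on o: 1.5·√o = 3 ⇒ √o = 3/1.5 = 2 ⇒ o* = 4.
From the budget, 3·a = 13 − 1·4 = 9, so a* = 3.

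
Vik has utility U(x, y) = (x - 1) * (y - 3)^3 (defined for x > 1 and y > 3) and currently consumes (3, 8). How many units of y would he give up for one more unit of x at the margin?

MU_x = (y−3)^3, MU_y = 3·(x−1)·(y−3)^2.
MRS = (1/3)·(y−3)/(x−1).
At (3, 8): MRS = 5/6.
That is, one extra unit of x is worth 5/6 units of y at the margin.

MRS = 5/6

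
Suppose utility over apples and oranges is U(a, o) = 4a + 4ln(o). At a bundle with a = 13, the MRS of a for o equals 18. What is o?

o = 18

MU_a = 4, MU_o = 4/o.
MRS = 4 ÷ (4/o).
MRS depends only on o: o = 18 ⇒ o = 18.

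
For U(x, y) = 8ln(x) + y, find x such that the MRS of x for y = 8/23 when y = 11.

x = 23

MU_x = 8/x, MU_y = 1.
MRS = 8/x ÷ 1.
MRS depends only on x: 8/x = 8/23 ⇒ x = 8/(8/23) = 23.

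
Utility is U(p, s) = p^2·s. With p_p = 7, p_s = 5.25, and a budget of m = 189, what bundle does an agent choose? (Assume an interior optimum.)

MU_p = 2·p·s and MU_s = p^2.
MRS = MU_p/MU_s = (2/1)·s/p.
Tangency: set MRS = p_p/p_s = 7/5.25 = 4/3.
So (2/1)·s/p = 4/3, i.e. s = (2/3)·p.
Substitute into the budget 7·p + 5.25·s = 189: 10.5·p = 189, so p* = 18.
Then s* = (2/3)·18 = 12.

p* = 18, s* = 12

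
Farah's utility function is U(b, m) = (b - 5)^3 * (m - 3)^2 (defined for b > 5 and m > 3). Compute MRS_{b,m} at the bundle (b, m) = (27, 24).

MU_b = 3·(b−5)^2·(m−3)^2, MU_m = 2·(b−5)^3·(m−3).
MRS = (3/2)·(m−3)/(b−5).
At (27, 24): MRS = 63/44.
The indifference curve has slope −63/44 at this bundle.

MRS = 63/44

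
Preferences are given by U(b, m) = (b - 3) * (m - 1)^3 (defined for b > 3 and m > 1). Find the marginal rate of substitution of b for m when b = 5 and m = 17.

MRS = 8/3

MU_b = (m−1)^3, MU_m = 3·(b−3)·(m−1)^2.
MRS = (1/3)·(m−1)/(b−3).
At (5, 17): MRS = 8/3.
So at (5, 17) the consumer would give up 8/3 units of m for one more unit of b.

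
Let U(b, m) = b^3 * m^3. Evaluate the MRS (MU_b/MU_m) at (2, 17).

MRS = 8.5

MU_b = 3·b^2·m^3 and MU_m = 3·b^3·m^2.
MRS = MU_b/MU_m = m/b.
At (2, 17): MRS = 8.5.
The indifference curve has slope −8.5 at this bundle.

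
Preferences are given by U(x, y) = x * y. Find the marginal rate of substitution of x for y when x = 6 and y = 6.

MRS = 1

MU_x = y and MU_y = x.
MRS = MU_x/MU_y = y/x.
At (6, 6): MRS = 1.
The indifference curve has slope −1 at this bundle.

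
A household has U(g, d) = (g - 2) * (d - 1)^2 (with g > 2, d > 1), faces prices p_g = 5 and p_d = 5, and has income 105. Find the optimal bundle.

MU_g = (d−1)^2, MU_d = 2·(g−2)·(d−1).
MRS = (1/2)·(d−1)/(g−2).
Tangency: set MRS = p_g/p_d = 5/5 = 1.
So (1/2)·(d − 1)/(g − 2) = 1, i.e. (d − 1) = 2·(g − 2).
Rewrite the budget in excess-of-subsistence terms: 5·(g − 2) + 5·(d − 1) = 105 − 5·2 − 5·1 = 90.
Substituting, 15·(g − 2) = 90, so g − 2 = 6 and g* = 8.
Then d − 1 = 2·6 = 12, so d* = 13.

g* = 8, d* = 13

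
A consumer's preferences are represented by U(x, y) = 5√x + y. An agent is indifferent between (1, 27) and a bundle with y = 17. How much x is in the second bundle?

x = 9

U(1, 27) = 32.
Set U(x, 17) = 32 and solve.
With y = 17: 5√x = 32 − 17 = 15, so √x = 3 and x = 9.
Check: U(9, 17) = 32.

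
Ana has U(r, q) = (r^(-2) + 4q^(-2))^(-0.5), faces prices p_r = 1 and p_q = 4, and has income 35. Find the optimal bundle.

r* = 7, q* = 7

For CES with ρ = -2, MRS = (1/4)·(q/r)^3.
Tangency: set MRS = p_r/p_q = 1/4 = 0.25.
So (q/r)^3 = 1; taking the cube root, q/r = 1, i.e. q = r.
Substitute into the budget 1·r + 4·q = 35: 5·r = 35, so r* = 7 and q* = 7.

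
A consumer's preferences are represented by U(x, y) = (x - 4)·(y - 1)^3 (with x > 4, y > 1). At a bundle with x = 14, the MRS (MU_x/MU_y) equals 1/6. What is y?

y = 6

MU_x = (y−1)^3, MU_y = 3·(x−4)·(y−1)^2.
MRS = (1/3)·(y−1)/(x−4).
Substitute x = 14: MRS = (y − 1)/30. Setting this equal to 1/6 gives y − 1 = (1/6)·30 = 5, so y = 6.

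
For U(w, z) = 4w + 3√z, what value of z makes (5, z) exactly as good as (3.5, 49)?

z = 25

U(3.5, 49) = 35.
Set U(5, z) = 35 and solve.
With w = 5: 3√z = 35 − 4·5 = 15, so √z = 5 and z = 25.
Check: U(5, 25) = 35.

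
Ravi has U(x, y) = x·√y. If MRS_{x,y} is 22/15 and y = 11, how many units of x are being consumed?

x = 15

MU_x = √y and MU_y = 0.5·x·y^(-0.5).
MRS = MU_x/MU_y = (2)·y/x.
Substitute y = 11: MRS = 22/x. Setting 22/x = 22/15 gives x = 22/(22/15) = 15.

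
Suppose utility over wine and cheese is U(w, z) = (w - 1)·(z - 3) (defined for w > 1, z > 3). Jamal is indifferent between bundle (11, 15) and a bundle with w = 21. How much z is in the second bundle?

U(11, 15) = 120.
Set U(21, z) = 120 and solve.
With w = 21: (21 − 1) = 20, so (z − 3) = 120/20 = 6.
So z = 3 + 6 = 9.
Check: U(21, 9) = 120.

z = 9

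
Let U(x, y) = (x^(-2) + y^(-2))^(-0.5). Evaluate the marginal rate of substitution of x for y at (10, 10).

For CES with ρ = -2, MRS = (y/x)^3.
At (10, 10): MRS = 1.
So at (10, 10) the consumer would give up 1 units of y for one more unit of x.

MRS = 1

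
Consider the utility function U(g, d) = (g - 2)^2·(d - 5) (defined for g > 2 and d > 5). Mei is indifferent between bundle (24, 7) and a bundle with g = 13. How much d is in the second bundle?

d = 13

U(24, 7) = 968.
Set U(13, d) = 968 and solve.
With g = 13: (13 − 2)^2 = 121, so (d − 5) = 968/121 = 8.
So d = 5 + 8 = 13.
Check: U(13, 13) = 968.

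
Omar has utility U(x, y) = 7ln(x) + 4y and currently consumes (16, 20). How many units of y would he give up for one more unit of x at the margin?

MRS = 7/64

MU_x = 7/x, MU_y = 4.
MRS = 7/x ÷ 4.
At (16, 20): MRS = 7/64.
The indifference curve has slope −7/64 at this bundle.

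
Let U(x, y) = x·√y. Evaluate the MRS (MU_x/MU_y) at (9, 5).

MRS = 10/9

MU_x = √y and MU_y = 0.5·x·y^(-0.5).
MRS = MU_x/MU_y = (2)·y/x.
At (9, 5): MRS = 10/9.
So at (9, 5) the consumer would give up 10/9 units of y for one more unit of x.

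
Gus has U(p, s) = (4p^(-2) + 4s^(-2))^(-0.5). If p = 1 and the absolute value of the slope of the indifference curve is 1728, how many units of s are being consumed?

s = 12

For CES with ρ = -2, MRS = (s/p)^3.
Setting (s/1)^3 = 1728 gives s/1 = 12 and s = 12.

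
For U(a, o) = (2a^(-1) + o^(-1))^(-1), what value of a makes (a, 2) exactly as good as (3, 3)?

U depends on (a, o) only through S = 2a^(-1) + o^(-1), so equal utility means equal S. At (3, 3): S = 1.
With o = 2: 2^(-1) = 0.5, so 2a^(-1) = 1 − 0.5 = 0.5, i.e. a^(-1) = 0.25.
Hence a = 1/0.25 = 4.
Check: U(4, 2) = 1.

a = 4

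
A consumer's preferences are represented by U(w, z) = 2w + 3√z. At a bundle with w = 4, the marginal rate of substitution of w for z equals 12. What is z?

MU_w = 2, MU_z = 3/(2√z).
MRS = 2 ÷ (3/(2√z)).
MRS depends only on z: (4/3)·√z = 12 ⇒ √z = 12/(4/3) = 9 ⇒ z = 81.

z = 81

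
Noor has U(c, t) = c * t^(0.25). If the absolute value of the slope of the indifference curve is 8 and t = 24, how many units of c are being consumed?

c = 12

MU_c = t^(0.25) and MU_t = 0.25·c·t^(-0.75).
MRS = MU_c/MU_t = (4)·t/c.
Substitute t = 24: MRS = 96/c. Setting 96/c = 8 gives c = 96/8 = 12.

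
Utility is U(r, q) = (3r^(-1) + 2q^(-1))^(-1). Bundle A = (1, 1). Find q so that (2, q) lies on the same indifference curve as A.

U depends on (r, q) only through S = 3r^(-1) + 2q^(-1), so equal utility means equal S. At (1, 1): S = 5.
With r = 2: 3·2^(-1) = 1.5, so 2q^(-1) = 5 − 1.5 = 3.5, i.e. q^(-1) = 1.75.
Hence q = 1/1.75 = 4/7.
Check: U(2, 4/7) = 0.2.

q = 4/7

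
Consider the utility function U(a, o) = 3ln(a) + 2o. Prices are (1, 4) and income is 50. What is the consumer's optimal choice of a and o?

MU_a = 3/a, MU_o = 2.
MRS = 3/a ÷ 2.
Tangency: set MRS = p_a/p_o = 1/4 = 0.25.
MRS depends only on a: 1.5/a = 0.25 ⇒ a* = 1.5/0.25 = 6.
From the budget, 4·o = 50 − 1·6 = 44, so o* = 11.

a* = 6, o* = 11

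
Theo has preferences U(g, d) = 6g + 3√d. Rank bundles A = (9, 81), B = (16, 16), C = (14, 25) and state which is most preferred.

Evaluate utility at each bundle:
U(A) = 81.000.
U(B) = 108.000.
U(C) = 99.000.
Highest utility is B, so B ≻ C ≻ A.

Bundle B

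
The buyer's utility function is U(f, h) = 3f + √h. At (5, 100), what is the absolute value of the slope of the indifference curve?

MU_f = 3, MU_h = 1/(2√h).
MRS = 3 ÷ (1/(2√h)).
At (5, 100): MRS = 60.
The indifference curve has slope −60 at this bundle.

MRS = 60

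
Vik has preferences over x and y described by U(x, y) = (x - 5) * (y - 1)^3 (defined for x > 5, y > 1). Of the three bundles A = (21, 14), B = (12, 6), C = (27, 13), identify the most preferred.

Evaluate utility at each bundle:
U(A) = 35152.
U(B) = 875.
U(C) = 38016.
Highest utility is C, so C ≻ A ≻ B.

Bundle C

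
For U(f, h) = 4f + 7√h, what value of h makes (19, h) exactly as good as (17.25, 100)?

h = 81

U(17.25, 100) = 139.
Set U(19, h) = 139 and solve.
With f = 19: 7√h = 139 − 4·19 = 63, so √h = 9 and h = 81.
Check: U(19, 81) = 139.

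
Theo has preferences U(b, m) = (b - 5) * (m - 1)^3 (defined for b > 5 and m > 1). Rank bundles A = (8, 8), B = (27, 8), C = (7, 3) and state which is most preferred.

Bundle B

Evaluate utility at each bundle:
U(A) = 1029.
U(B) = 7546.
U(C) = 16.
Highest utility is B, so B ≻ A ≻ C.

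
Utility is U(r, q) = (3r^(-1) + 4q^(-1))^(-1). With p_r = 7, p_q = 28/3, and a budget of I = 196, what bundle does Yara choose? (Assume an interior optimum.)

For CES with ρ = -1, MRS = (3/4)·(q/r)^2.
Tangency: set MRS = p_r/p_q = 7/(28/3) = 0.75.
So (q/r)^2 = 1; taking the square root, q/r = 1, i.e. q = r.
Substitute into the budget 7·r + (28/3)·q = 196: (49/3)·r = 196, so r* = 12 and q* = 12.

r* = 12, q* = 12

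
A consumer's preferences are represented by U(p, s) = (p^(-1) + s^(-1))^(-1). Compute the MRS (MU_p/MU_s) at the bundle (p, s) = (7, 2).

For CES with ρ = -1, MRS = (s/p)^2.
At (7, 2): MRS = 4/49.
That is, one extra unit of p is worth 4/49 units of s at the margin.

MRS = 4/49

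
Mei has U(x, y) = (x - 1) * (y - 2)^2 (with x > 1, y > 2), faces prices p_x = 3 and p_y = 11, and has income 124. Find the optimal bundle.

MU_x = (y−2)^2, MU_y = 2·(x−1)·(y−2).
MRS = (1/2)·(y−2)/(x−1).
Tangency: set MRS = p_x/p_y = 3/11.
So (1/2)·(y − 2)/(x − 1) = 3/11, i.e. (y − 2) = (6/11)·(x − 1).
Rewrite the budget in excess-of-subsistence terms: 3·(x − 1) + 11·(y − 2) = 124 − 3·1 − 11·2 = 99.
Substituting, 9·(x − 1) = 99, so x − 1 = 11 and x* = 12.
Then y − 2 = (6/11)·11 = 6, so y* = 8.

x* = 12, y* = 8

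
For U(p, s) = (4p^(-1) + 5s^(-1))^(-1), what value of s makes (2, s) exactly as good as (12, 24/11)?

s = 8

U depends on (p, s) only through S = 4p^(-1) + 5s^(-1), so equal utility means equal S. At (12, 24/11): S = 2.625.
With p = 2: 4·2^(-1) = 2, so 5s^(-1) = 2.625 − 2 = 0.625, i.e. s^(-1) = 0.125.
Hence s = 1/0.125 = 8.
Check: U(2, 8) = 0.381.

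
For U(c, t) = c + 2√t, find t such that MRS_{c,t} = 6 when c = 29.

t = 36

MU_c = 1, MU_t = 2/(2√t).
MRS = 1 ÷ (2/(2√t)).
MRS depends only on t: √t = 6 ⇒ √t = 6 ⇒ t = 36.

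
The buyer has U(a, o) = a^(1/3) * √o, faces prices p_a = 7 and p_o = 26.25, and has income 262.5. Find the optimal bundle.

MU_a = 1/3·a^(-2/3)·√o and MU_o = 0.5·a^(1/3)·o^(-0.5).
MRS = MU_a/MU_o = (2/3)·o/a.
Tangency: set MRS = p_a/p_o = 7/26.25 = 4/15.
So (2/3)·o/a = 4/15, i.e. o = 0.4·a.
Substitute into the budget 7·a + 26.25·o = 262.5: 17.5·a = 262.5, so a* = 15.
Then o* = 0.4·15 = 6.

a* = 15, o* = 6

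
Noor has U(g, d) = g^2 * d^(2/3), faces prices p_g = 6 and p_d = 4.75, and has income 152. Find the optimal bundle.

g* = 19, d* = 8

MU_g = 2·g·d^(2/3) and MU_d = 2/3·g^2·d^(-1/3).
MRS = MU_g/MU_d = (3)·d/g.
Tangency: set MRS = p_g/p_d = 6/4.75 = 24/19.
So (3)·d/g = 24/19, i.e. d = (8/19)·g.
Substitute into the budget 6·g + 4.75·d = 152: 8·g = 152, so g* = 19.
Then d* = (8/19)·19 = 8.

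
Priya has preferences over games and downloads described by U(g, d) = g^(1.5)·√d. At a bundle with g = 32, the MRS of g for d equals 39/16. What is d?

d = 26

MU_g = 1.5·√g·√d and MU_d = 0.5·g^(1.5)·d^(-0.5).
MRS = MU_g/MU_d = (3)·d/g.
Substitute g = 32: MRS = d/(32/3). Setting d/(32/3) = 39/16 gives d = (39/16)·(32/3) = 26.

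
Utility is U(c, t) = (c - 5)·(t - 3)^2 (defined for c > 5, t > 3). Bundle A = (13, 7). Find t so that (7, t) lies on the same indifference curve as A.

U(13, 7) = 128.
Set U(7, t) = 128 and solve.
With c = 7: (7 − 5) = 2, so (t − 3)^2 = 128/2 = 64.
Taking the square root (with t > 3): t − 3 = 8, so t = 11.
Check: U(7, 11) = 128.

t = 11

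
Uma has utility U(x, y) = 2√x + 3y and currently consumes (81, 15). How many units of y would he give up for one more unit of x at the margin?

MRS = 1/27

MU_x = 2/(2√x), MU_y = 3.
MRS = 2/(2√x) ÷ 3.
At (81, 15): MRS = 1/27.
The indifference curve has slope −1/27 at this bundle.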